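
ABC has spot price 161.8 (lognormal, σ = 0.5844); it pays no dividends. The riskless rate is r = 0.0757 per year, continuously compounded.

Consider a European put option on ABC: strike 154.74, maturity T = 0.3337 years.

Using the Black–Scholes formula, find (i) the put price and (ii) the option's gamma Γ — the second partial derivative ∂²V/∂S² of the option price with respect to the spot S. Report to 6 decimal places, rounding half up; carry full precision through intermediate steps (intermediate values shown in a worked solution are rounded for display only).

σ√T = 0.5844·√0.3337 = 0.337589
d₁ = (ln(S/K) + (r+σ²/2)T) / (σ√T) = (ln(161.8/154.74) + (0.0757+0.5844²/2)·0.3337) / 0.337589 = (0.044615 + 0.082244) / 0.337589 = 0.375779
d₂ = d₁ − σ√T = 0.375779 − 0.337589 = 0.038190
e^{−rT} = 0.975055
N(−d₁) = 0.353540,  N(−d₂) = 0.484768
Put price V = K·e^{−rT}·N(−d₂) − S·N(−d₁) = 73.141819 − 57.202849 = 15.938970
φ(d₁) = (1/√(2π))·e^{−d₁²/2} = 0.371746
Γ = φ(d₁) / (S·σ·√T) = 0.006806

price = 15.938970
Γ = 0.006806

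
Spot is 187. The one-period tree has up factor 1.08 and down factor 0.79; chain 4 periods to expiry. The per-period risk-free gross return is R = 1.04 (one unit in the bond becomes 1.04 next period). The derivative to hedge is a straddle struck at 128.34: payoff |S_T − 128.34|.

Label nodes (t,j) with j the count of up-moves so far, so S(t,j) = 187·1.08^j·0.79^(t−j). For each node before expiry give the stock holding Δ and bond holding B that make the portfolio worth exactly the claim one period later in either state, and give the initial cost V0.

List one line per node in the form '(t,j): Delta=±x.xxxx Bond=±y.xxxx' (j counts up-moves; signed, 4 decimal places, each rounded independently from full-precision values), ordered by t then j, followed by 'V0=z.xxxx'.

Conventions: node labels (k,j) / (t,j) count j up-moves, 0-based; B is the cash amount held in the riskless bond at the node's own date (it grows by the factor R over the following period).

(0,0): Delta=0.9513 Bond=-100.1185
(1,0): Delta=0.6828 Bond=-64.4558
(1,1): Delta=0.9827 Bond=-110.4701
(2,0): Delta=-0.6186 Bond=84.8442
(2,1): Delta=0.8351 Bond=-91.3346
(2,2): Delta=1.0000 Bond=-118.6575
(3,0): Delta=-1.0000 Bond=123.4038
(3,1): Delta=-0.5739 Bond=82.6115
(3,2): Delta=1.0000 Bond=-123.4038
(3,3): Delta=1.0000 Bond=-123.4038
V0=77.7738

Risk-neutral probability p* = (R−d)/(u−d) = (1.04−0.79)/(1.08−0.79) = 0.8621.
Payoffs at expiry: V(4,0)=55.5033, V(4,1)=28.7658, V(4,2)=7.7867, V(4,3)=57.7573, V(4,4)=126.0714
  t=3,j=0: stock 92.1983 → up 99.5742 (V=28.7658), down 72.8367 (V=55.5033). Price 31.2056; hedge Δ=-1.0000, bond B=123.4038.
  t=3,j=1: stock 126.0432 → up 136.1267 (V=7.7867), down 99.5742 (V=28.7658). Price 10.2696; hedge Δ=-0.5739, bond B=82.6115.
  t=3,j=2: stock 172.3123 → up 186.0973 (V=57.7573), down 136.1267 (V=7.7867). Price 48.9084; hedge Δ=1.0000, bond B=-123.4038.
  t=3,j=3: stock 235.5661 → up 254.4114 (V=126.0714), down 186.0973 (V=57.7573). Price 112.1623; hedge Δ=1.0000, bond B=-123.4038.
  t=2,j=0: stock 116.7067 → up 126.0432 (V=10.2696), down 92.1983 (V=31.2056). Price 12.6513; hedge Δ=-0.6186, bond B=84.8442.
  t=2,j=1: stock 159.5484 → up 172.3123 (V=48.9084), down 126.0432 (V=10.2696). Price 41.9028; hedge Δ=0.8351, bond B=-91.3346.
  t=2,j=2: stock 218.1168 → up 235.5661 (V=112.1623), down 172.3123 (V=48.9084). Price 99.4593; hedge Δ=1.0000, bond B=-118.6575.
  t=1,j=0: stock 147.7300 → up 159.5484 (V=41.9028), down 116.7067 (V=12.6513). Price 36.4117; hedge Δ=0.6828, bond B=-64.4558.
  t=1,j=1: stock 201.9600 → up 218.1168 (V=99.4593), down 159.5484 (V=41.9028). Price 88.0004; hedge Δ=0.9827, bond B=-110.4701.
  t=0,j=0: stock 187.0000 → up 201.9600 (V=88.0004), down 147.7300 (V=36.4117). Price 77.7738; hedge Δ=0.9513, bond B=-100.1185.
Verification: the root portfolio costs Δ(0,0)·S0 + B(0,0) = 77.7738, matching V0.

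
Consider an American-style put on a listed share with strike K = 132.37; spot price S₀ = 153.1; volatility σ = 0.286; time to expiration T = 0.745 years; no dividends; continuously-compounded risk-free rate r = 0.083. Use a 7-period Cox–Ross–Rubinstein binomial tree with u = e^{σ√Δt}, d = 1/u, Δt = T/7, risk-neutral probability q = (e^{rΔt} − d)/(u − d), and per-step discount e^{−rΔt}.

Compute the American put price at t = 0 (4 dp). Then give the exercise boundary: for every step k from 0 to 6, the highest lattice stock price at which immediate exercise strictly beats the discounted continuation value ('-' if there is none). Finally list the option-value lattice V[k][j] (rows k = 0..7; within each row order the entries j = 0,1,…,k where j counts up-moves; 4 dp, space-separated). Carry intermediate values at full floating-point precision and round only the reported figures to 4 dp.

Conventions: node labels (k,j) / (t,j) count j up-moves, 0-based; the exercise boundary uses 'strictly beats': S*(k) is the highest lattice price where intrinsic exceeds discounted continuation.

price = 4.1100
boundary = - - - - 105.4123 96.0219 105.4123
tree:
4.1100
6.9091 1.6386
11.2933 3.0461 0.3886
17.8296 5.5510 0.8238 0.0000
26.9577 9.8451 1.7468 0.0000 0.0000
36.3481 16.7942 3.7035 0.0000 0.0000 0.0000
44.9019 26.9577 7.8524 0.0000 0.0000 0.0000 0.0000
52.6938 36.3481 16.6489 0.0000 0.0000 0.0000 0.0000 0.0000

Δt=0.10643  u=1.09779  d=0.91092  q=0.52417  discount=0.99121
step 7 (expiry): payoffs max(K−S,0) = 52.6938 36.3481 16.6489 0.0000 0.0000 0.0000 0.0000 0.0000
step 6: (k=6,j=0): S=87.4681, K−S=44.9019, hold=43.7378 ⇒ V=44.9019 exercise | (k=6,j=1): S=105.4123, K−S=26.9577, hold=25.7935 ⇒ V=26.9577 exercise | (k=6,j=2): S=127.0379, K−S=5.3321, hold=7.8524 ⇒ V=7.8524 continue | (k=6,j=3): S=153.1000, K−S=0.0000, hold=0.0000 ⇒ V=0.0000 continue | (k=6,j=4): S=184.5088, K−S=0.0000, hold=0.0000 ⇒ V=0.0000 continue | (k=6,j=5): S=222.3612, K−S=0.0000, hold=0.0000 ⇒ V=0.0000 continue | (k=6,j=6): S=267.9790, K−S=0.0000, hold=0.0000 ⇒ V=0.0000 continue  boundary S*=105.4123
step 5: (k=5,j=0): S=96.0219, K−S=36.3481, hold=35.1839 ⇒ V=36.3481 exercise | (k=5,j=1): S=115.7211, K−S=16.6489, hold=16.7942 ⇒ V=16.7942 continue | (k=5,j=2): S=139.4615, K−S=0.0000, hold=3.7035 ⇒ V=3.7035 continue | (k=5,j=3): S=168.0723, K−S=0.0000, hold=0.0000 ⇒ V=0.0000 continue | (k=5,j=4): S=202.5527, K−S=0.0000, hold=0.0000 ⇒ V=0.0000 continue | (k=5,j=5): S=244.1068, K−S=0.0000, hold=0.0000 ⇒ V=0.0000 continue  boundary S*=96.0219
step 4: (k=4,j=0): S=105.4123, K−S=26.9577, hold=25.8690 ⇒ V=26.9577 exercise | (k=4,j=1): S=127.0379, K−S=5.3321, hold=9.8451 ⇒ V=9.8451 continue | (k=4,j=2): S=153.1000, K−S=0.0000, hold=1.7468 ⇒ V=1.7468 continue | (k=4,j=3): S=184.5088, K−S=0.0000, hold=0.0000 ⇒ V=0.0000 continue | (k=4,j=4): S=222.3612, K−S=0.0000, hold=0.0000 ⇒ V=0.0000 continue  boundary S*=105.4123
step 3: (k=3,j=0): S=115.7211, K−S=16.6489, hold=17.8296 ⇒ V=17.8296 continue | (k=3,j=1): S=139.4615, K−S=0.0000, hold=5.5510 ⇒ V=5.5510 continue | (k=3,j=2): S=168.0723, K−S=0.0000, hold=0.8238 ⇒ V=0.8238 continue | (k=3,j=3): S=202.5527, K−S=0.0000, hold=0.0000 ⇒ V=0.0000 continue  boundary S*=-
step 2: (k=2,j=0): S=127.0379, K−S=5.3321, hold=11.2933 ⇒ V=11.2933 continue | (k=2,j=1): S=153.1000, K−S=0.0000, hold=3.0461 ⇒ V=3.0461 continue | (k=2,j=2): S=184.5088, K−S=0.0000, hold=0.3886 ⇒ V=0.3886 continue  boundary S*=-
step 1: (k=1,j=0): S=139.4615, K−S=0.0000, hold=6.9091 ⇒ V=6.9091 continue | (k=1,j=1): S=168.0723, K−S=0.0000, hold=1.6386 ⇒ V=1.6386 continue  boundary S*=-
step 0: (k=0,j=0): S=153.1000, K−S=0.0000, hold=4.1100 ⇒ V=4.1100 continue  boundary S*=-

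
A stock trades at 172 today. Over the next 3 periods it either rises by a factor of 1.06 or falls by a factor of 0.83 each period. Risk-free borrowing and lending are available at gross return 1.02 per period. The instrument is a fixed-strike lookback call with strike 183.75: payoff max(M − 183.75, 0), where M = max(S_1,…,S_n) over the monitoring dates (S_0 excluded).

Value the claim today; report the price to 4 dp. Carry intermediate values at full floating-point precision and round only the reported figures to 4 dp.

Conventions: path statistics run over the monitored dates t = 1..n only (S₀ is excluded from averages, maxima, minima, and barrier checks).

No-arbitrage gives p* = (R−d)/(u−d) = 0.8261: enumerate every path, weight its payoff by its p*-probability, and discount by R^3.
Enumerate all 2^3 = 8 price paths (U = up ×1.06, D = down ×0.83); each path with k up-moves has probability p*^k·(1−p*)^(3−k).
DDD: M=142.7600, payoff=0.0000, prob=0.005260
UDD: M=182.3200, payoff=0.0000, prob=0.024986
DUD: M=151.3256, payoff=0.0000, prob=0.024986
UUD: M=193.2592, payoff=9.5092, prob=0.118682
DDU: M=142.7600, payoff=0.0000, prob=0.024986
UDU: M=182.3200, payoff=0.0000, prob=0.118682
DUU: M=160.4051, payoff=0.0000, prob=0.118682
UUU: M=204.8548, payoff=21.1048, prob=0.563738
Price = Σ prob·payoff / R^3 = 13.026118 / 1.061208 = 12.2748

price = 12.2748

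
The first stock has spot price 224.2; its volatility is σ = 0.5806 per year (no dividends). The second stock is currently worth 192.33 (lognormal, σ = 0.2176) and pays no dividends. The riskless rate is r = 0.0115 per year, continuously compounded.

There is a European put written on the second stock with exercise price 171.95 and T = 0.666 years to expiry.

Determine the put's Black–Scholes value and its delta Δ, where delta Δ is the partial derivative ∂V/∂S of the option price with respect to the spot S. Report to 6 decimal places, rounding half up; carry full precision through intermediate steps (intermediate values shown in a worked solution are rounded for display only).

price = 4.792718
Δ = -0.222830

σ√T = 0.2176·√0.666 = 0.177581
d₁ = (ln(S/K) + (r+σ²/2)T) / (σ√T) = (ln(192.33/171.95) + (0.0115+0.2176²/2)·0.666) / 0.177581 = (0.112009 + 0.023426) / 0.177581 = 0.762669
d₂ = d₁ − σ√T = 0.762669 − 0.177581 = 0.585088
e^{−rT} = 0.992370
N(−d₁) = 0.222830,  N(−d₂) = 0.279244
Put price V = K·e^{−rT}·N(−d₂) − S·N(−d₁) = 47.649688 − 42.856970 = 4.792718
Δ = −N(−d₁) = -0.222830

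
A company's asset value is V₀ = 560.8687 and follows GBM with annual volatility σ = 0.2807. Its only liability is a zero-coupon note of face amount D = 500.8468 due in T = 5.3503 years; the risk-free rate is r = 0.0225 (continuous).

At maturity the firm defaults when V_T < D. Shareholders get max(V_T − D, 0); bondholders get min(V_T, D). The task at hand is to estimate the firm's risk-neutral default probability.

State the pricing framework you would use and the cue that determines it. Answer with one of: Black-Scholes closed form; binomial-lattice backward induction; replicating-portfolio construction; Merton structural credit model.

framework: Merton structural credit model

Key observation: the question is about default risk generated by asset-value dynamics against a debt face of 500.8468 — the structural framework prices exactly that.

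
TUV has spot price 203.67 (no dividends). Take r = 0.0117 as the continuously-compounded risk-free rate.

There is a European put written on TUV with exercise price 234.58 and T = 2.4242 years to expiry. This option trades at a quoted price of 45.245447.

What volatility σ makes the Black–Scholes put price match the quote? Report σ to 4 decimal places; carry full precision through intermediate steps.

sigma = 0.2372

At σ = 0.2372 the Black–Scholes value reproduces the quote:
σ√T = 0.2372·√2.4242 = 0.369317
d₁ = (ln(S/K) + (r+σ²/2)T) / (σ√T) = (ln(203.67/234.58) + (0.0117+0.2372²/2)·2.4242) / 0.369317 = (-0.141296 + 0.096561) / 0.369317 = -0.121129
d₂ = d₁ − σ√T = -0.121129 − 0.369317 = -0.490446
e^{−rT} = 0.972035
N(−d₁) = 0.548206,  N(−d₂) = 0.688091
V = K·e^{−rT}·N(−d₂) − S·N(−d₁) = 156.898508 − 111.653060 = 45.245447 (the quoted price), and the Black–Scholes price is strictly increasing in σ, so σ is unique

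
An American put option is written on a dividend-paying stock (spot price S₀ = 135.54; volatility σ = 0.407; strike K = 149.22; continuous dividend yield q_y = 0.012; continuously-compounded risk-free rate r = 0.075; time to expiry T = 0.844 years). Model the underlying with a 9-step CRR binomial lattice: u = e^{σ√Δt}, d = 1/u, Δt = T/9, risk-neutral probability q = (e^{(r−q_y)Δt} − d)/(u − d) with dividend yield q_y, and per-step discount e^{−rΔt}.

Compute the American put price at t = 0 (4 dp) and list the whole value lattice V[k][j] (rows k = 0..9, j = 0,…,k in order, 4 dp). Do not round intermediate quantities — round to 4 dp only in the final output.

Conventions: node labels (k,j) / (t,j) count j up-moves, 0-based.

price = 24.6427
tree:
24.6427
33.4397 15.9342
43.9921 23.0490 8.8336
55.9631 32.2912 13.8590 3.7836
66.8911 43.5845 21.1209 6.5773 0.9600
76.5386 55.9631 31.0417 11.2044 1.9053 0.0000
85.0556 66.8911 43.5845 18.5663 3.7814 0.0000 0.0000
92.5745 76.5386 55.9631 29.5629 7.5051 0.0000 0.0000 0.0000
99.2123 85.0556 66.8911 43.5845 14.8953 0.0000 0.0000 0.0000 0.0000
105.0723 92.5745 76.5386 55.9631 29.5629 0.0000 0.0000 0.0000 0.0000 0.0000

Δt=0.09378, u=1.13274, d=0.88282, q=0.49259, disc=e^(-rΔt)=0.99299
k=9 terminal: V=max(K-S,0) → 105.0723 92.5745 76.5386 55.9631 29.5629 0.0000 0.0000 0.0000 0.0000 0.0000
k=8: j=0 S=50.0077 intr=99.2123 cont=98.2227 V=99.2123[EX]; j=1 S=64.1644 intr=85.0556 cont=84.0819 V=85.0556[EX]; j=2 S=82.3289 intr=66.8911 cont=65.9379 V=66.8911[EX]; j=3 S=105.6355 intr=43.5845 cont=42.6575 V=43.5845[EX]; j=4 S=135.5400 intr=13.6800 cont=14.8953 V=14.8953[hold]; j=5 S=173.9102 intr=0.0000 cont=0.0000 V=0.0000[hold]; j=6 S=223.1428 intr=0.0000 cont=0.0000 V=0.0000[hold]; j=7 S=286.3126 intr=0.0000 cont=0.0000 V=0.0000[hold]; j=8 S=367.3653 intr=0.0000 cont=0.0000 V=0.0000[hold]
k=7: j=0 S=56.6455 intr=92.5745 cont=91.5923 V=92.5745[EX]; j=1 S=72.6814 intr=76.5386 cont=75.5745 V=76.5386[EX]; j=2 S=93.2569 intr=55.9631 cont=55.0222 V=55.9631[EX]; j=3 S=119.6571 intr=29.5629 cont=29.2461 V=29.5629[EX]; j=4 S=153.5311 intr=0.0000 cont=7.5051 V=7.5051[hold]; j=5 S=196.9944 intr=0.0000 cont=0.0000 V=0.0000[hold]; j=6 S=252.7619 intr=0.0000 cont=0.0000 V=0.0000[hold]; j=7 S=324.3167 intr=0.0000 cont=0.0000 V=0.0000[hold]
k=6: j=0 S=64.1644 intr=85.0556 cont=84.0819 V=85.0556[EX]; j=1 S=82.3289 intr=66.8911 cont=65.9379 V=66.8911[EX]; j=2 S=105.6355 intr=43.5845 cont=42.6575 V=43.5845[EX]; j=3 S=135.5400 intr=13.6800 cont=18.5663 V=18.5663[hold]; j=4 S=173.9102 intr=0.0000 cont=3.7814 V=3.7814[hold]; j=5 S=223.1428 intr=0.0000 cont=0.0000 V=0.0000[hold]; j=6 S=286.3126 intr=0.0000 cont=0.0000 V=0.0000[hold]
k=5: j=0 S=72.6814 intr=76.5386 cont=75.5745 V=76.5386[EX]; j=1 S=93.2569 intr=55.9631 cont=55.0222 V=55.9631[EX]; j=2 S=119.6571 intr=29.5629 cont=31.0417 V=31.0417[hold]; j=3 S=153.5311 intr=0.0000 cont=11.2044 V=11.2044[hold]; j=4 S=196.9944 intr=0.0000 cont=1.9053 V=1.9053[hold]; j=5 S=252.7619 intr=0.0000 cont=0.0000 V=0.0000[hold]
k=4: j=0 S=82.3289 intr=66.8911 cont=65.9379 V=66.8911[EX]; j=1 S=105.6355 intr=43.5845 cont=43.3809 V=43.5845[EX]; j=2 S=135.5400 intr=13.6800 cont=21.1209 V=21.1209[hold]; j=3 S=173.9102 intr=0.0000 cont=6.5773 V=6.5773[hold]; j=4 S=223.1428 intr=0.0000 cont=0.9600 V=0.9600[hold]
k=3: j=0 S=93.2569 intr=55.9631 cont=55.0222 V=55.9631[EX]; j=1 S=119.6571 intr=29.5629 cont=32.2912 V=32.2912[hold]; j=2 S=153.5311 intr=0.0000 cont=13.8590 V=13.8590[hold]; j=3 S=196.9944 intr=0.0000 cont=3.7836 V=3.7836[hold]
k=2: j=0 S=105.6355 intr=43.5845 cont=43.9921 V=43.9921[hold]; j=1 S=135.5400 intr=13.6800 cont=23.0490 V=23.0490[hold]; j=2 S=173.9102 intr=0.0000 cont=8.8336 V=8.8336[hold]
k=1: j=0 S=119.6571 intr=29.5629 cont=33.4397 V=33.4397[hold]; j=1 S=153.5311 intr=0.0000 cont=15.9342 V=15.9342[hold]
k=0: j=0 S=135.5400 intr=13.6800 cont=24.6427 V=24.6427[hold]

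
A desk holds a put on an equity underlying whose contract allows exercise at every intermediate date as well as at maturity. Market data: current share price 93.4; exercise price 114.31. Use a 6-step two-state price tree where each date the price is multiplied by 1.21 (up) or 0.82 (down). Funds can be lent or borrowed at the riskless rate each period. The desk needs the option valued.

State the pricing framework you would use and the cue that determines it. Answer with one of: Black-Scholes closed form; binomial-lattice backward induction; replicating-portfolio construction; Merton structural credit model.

framework: binomial-lattice backward induction

Key observation: the defining feature is the embedded early-exercise option across 6 discrete dates on the spot-93.4 tree; pricing the strike-114.31 put means working backward with an exercise test at every node.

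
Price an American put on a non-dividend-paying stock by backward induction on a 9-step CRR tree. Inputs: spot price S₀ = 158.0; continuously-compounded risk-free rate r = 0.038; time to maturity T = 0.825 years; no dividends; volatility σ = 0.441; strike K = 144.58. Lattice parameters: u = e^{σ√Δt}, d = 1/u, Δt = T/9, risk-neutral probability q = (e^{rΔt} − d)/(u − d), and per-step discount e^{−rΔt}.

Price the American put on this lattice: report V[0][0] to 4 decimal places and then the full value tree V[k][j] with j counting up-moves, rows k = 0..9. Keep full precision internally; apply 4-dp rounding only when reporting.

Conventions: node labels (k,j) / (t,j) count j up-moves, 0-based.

price = 16.2611
tree:
16.2611
22.7374 9.3548
30.9406 14.0053 4.3786
40.8112 20.4596 7.1066 1.4515
51.9589 29.0167 11.3270 2.5808 0.2371
63.5355 39.6949 17.6457 4.5558 0.4574 0.0000
73.6652 51.9589 26.6817 7.9733 0.8821 0.0000 0.0000
82.5288 63.5355 38.7285 13.8093 1.7013 0.0000 0.0000 0.0000
90.2846 73.6652 51.9589 23.6083 3.2812 0.0000 0.0000 0.0000 0.0000
97.0709 82.5288 63.5355 38.7285 6.3283 0.0000 0.0000 0.0000 0.0000 0.0000

Δt=0.09167  u=1.14284  d=0.87501  q=0.47970  discount=0.99652
step 9 (expiry): payoffs max(K−S,0) = 97.0709 82.5288 63.5355 38.7285 6.3283 0.0000 0.0000 0.0000 0.0000 0.0000
k=8: (k=8,j=0): S=54.2954, K−S=90.2846, hold=89.7818 ⇒ V=90.2846 exercise | (k=8,j=1): S=70.9148, K−S=73.6652, hold=73.1625 ⇒ V=73.6652 exercise | (k=8,j=2): S=92.6211, K−S=51.9589, hold=51.4561 ⇒ V=51.9589 exercise | (k=8,j=3): S=120.9717, K−S=23.6083, hold=23.1056 ⇒ V=23.6083 exercise | (k=8,j=4): S=158.0000, K−S=0.0000, hold=3.2812 ⇒ V=3.2812 continue | (k=8,j=5): S=206.3624, K−S=0.0000, hold=0.0000 ⇒ V=0.0000 continue | (k=8,j=6): S=269.5281, K−S=0.0000, hold=0.0000 ⇒ V=0.0000 continue | (k=8,j=7): S=352.0282, K−S=0.0000, hold=0.0000 ⇒ V=0.0000 continue | (k=8,j=8): S=459.7809, K−S=0.0000, hold=0.0000 ⇒ V=0.0000 continue
k=7: (k=7,j=0): S=62.0512, K−S=82.5288, hold=82.0261 ⇒ V=82.5288 exercise | (k=7,j=1): S=81.0445, K−S=63.5355, hold=63.0328 ⇒ V=63.5355 exercise | (k=7,j=2): S=105.8515, K−S=38.7285, hold=38.2258 ⇒ V=38.7285 exercise | (k=7,j=3): S=138.2517, K−S=6.3283, hold=13.8093 ⇒ V=13.8093 continue | (k=7,j=4): S=180.5693, K−S=0.0000, hold=1.7013 ⇒ V=1.7013 continue | (k=7,j=5): S=235.8399, K−S=0.0000, hold=0.0000 ⇒ V=0.0000 continue | (k=7,j=6): S=308.0284, K−S=0.0000, hold=0.0000 ⇒ V=0.0000 continue | (k=7,j=7): S=402.3131, K−S=0.0000, hold=0.0000 ⇒ V=0.0000 continue
k=6: (k=6,j=0): S=70.9148, K−S=73.6652, hold=73.1625 ⇒ V=73.6652 exercise | (k=6,j=1): S=92.6211, K−S=51.9589, hold=51.4561 ⇒ V=51.9589 exercise | (k=6,j=2): S=120.9717, K−S=23.6083, hold=26.6817 ⇒ V=26.6817 continue | (k=6,j=3): S=158.0000, K−S=0.0000, hold=7.9733 ⇒ V=7.9733 continue | (k=6,j=4): S=206.3624, K−S=0.0000, hold=0.8821 ⇒ V=0.8821 continue | (k=6,j=5): S=269.5281, K−S=0.0000, hold=0.0000 ⇒ V=0.0000 continue | (k=6,j=6): S=352.0282, K−S=0.0000, hold=0.0000 ⇒ V=0.0000 continue
k=5: (k=5,j=0): S=81.0445, K−S=63.5355, hold=63.0328 ⇒ V=63.5355 exercise | (k=5,j=1): S=105.8515, K−S=38.7285, hold=39.6949 ⇒ V=39.6949 continue | (k=5,j=2): S=138.2517, K−S=6.3283, hold=17.6457 ⇒ V=17.6457 continue | (k=5,j=3): S=180.5693, K−S=0.0000, hold=4.5558 ⇒ V=4.5558 continue | (k=5,j=4): S=235.8399, K−S=0.0000, hold=0.4574 ⇒ V=0.4574 continue | (k=5,j=5): S=308.0284, K−S=0.0000, hold=0.0000 ⇒ V=0.0000 continue
k=4: (k=4,j=0): S=92.6211, K−S=51.9589, hold=51.9181 ⇒ V=51.9589 exercise | (k=4,j=1): S=120.9717, K−S=23.6083, hold=29.0167 ⇒ V=29.0167 continue | (k=4,j=2): S=158.0000, K−S=0.0000, hold=11.3270 ⇒ V=11.3270 continue | (k=4,j=3): S=206.3624, K−S=0.0000, hold=2.5808 ⇒ V=2.5808 continue | (k=4,j=4): S=269.5281, K−S=0.0000, hold=0.2371 ⇒ V=0.2371 continue
k=3: (k=3,j=0): S=105.8515, K−S=38.7285, hold=40.8112 ⇒ V=40.8112 continue | (k=3,j=1): S=138.2517, K−S=6.3283, hold=20.4596 ⇒ V=20.4596 continue | (k=3,j=2): S=180.5693, K−S=0.0000, hold=7.1066 ⇒ V=7.1066 continue | (k=3,j=3): S=235.8399, K−S=0.0000, hold=1.4515 ⇒ V=1.4515 continue
k=2: (k=2,j=0): S=120.9717, K−S=23.6083, hold=30.9406 ⇒ V=30.9406 continue | (k=2,j=1): S=158.0000, K−S=0.0000, hold=14.0053 ⇒ V=14.0053 continue | (k=2,j=2): S=206.3624, K−S=0.0000, hold=4.3786 ⇒ V=4.3786 continue
k=1: (k=1,j=0): S=138.2517, K−S=6.3283, hold=22.7374 ⇒ V=22.7374 continue | (k=1,j=1): S=180.5693, K−S=0.0000, hold=9.3548 ⇒ V=9.3548 continue
k=0: (k=0,j=0): S=158.0000, K−S=0.0000, hold=16.2611 ⇒ V=16.2611 continue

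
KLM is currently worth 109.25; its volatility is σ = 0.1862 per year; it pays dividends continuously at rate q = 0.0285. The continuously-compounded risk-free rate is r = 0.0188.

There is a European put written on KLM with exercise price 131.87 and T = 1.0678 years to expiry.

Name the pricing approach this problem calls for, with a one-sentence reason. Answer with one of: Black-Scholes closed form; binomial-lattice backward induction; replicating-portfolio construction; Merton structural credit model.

Key observation: with KLM following a GBM at constant σ and r, the European put struck at 131.87 prices in closed form — nothing here needs a stepwise model or a balance sheet.

framework: Black-Scholes closed form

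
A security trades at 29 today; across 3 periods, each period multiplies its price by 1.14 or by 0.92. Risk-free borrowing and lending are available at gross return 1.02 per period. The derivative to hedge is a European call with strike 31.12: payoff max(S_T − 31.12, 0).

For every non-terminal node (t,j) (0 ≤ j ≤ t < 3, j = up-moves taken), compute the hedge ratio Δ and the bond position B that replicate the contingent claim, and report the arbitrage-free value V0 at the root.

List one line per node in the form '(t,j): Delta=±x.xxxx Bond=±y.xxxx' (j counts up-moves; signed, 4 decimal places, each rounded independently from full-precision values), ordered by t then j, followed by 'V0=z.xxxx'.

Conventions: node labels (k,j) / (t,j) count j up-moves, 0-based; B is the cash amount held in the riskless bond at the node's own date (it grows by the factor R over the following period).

Risk-neutral probability p* = (R−d)/(u−d) = (1.02−0.92)/(1.14−0.92) = 0.4545.
Expiry values: V(3,0)=0.0000, V(3,1)=0.0000, V(3,2)=3.5533, V(3,3)=11.8448
(2,0): S=24.5456. Δ = (V_up−V_dn)/(S_up−S_dn) = (0.0000−0.0000)/(27.9820−22.5820) = 0.0000. V = [p*·0.0000 + (1−p*)·0.0000]/1.02 = 0.0000. B = V − Δ·S = 0.0000.
(2,1): S=30.4152. Δ = (V_up−V_dn)/(S_up−S_dn) = (3.5533−0.0000)/(34.6733−27.9820) = 0.5310. V = [p*·3.5533 + (1−p*)·0.0000]/1.02 = 1.5835. B = V − Δ·S = -14.5680.
(2,2): S=37.6884. Δ = (V_up−V_dn)/(S_up−S_dn) = (11.8448−3.5533)/(42.9648−34.6733) = 1.0000. V = [p*·11.8448 + (1−p*)·3.5533]/1.02 = 7.1786. B = V − Δ·S = -30.5098.
(1,0): S=26.6800. Δ = (V_up−V_dn)/(S_up−S_dn) = (1.5835−0.0000)/(30.4152−24.5456) = 0.2698. V = [p*·1.5835 + (1−p*)·0.0000]/1.02 = 0.7057. B = V − Δ·S = -6.4920.
(1,1): S=33.0600. Δ = (V_up−V_dn)/(S_up−S_dn) = (7.1786−1.5835)/(37.6884−30.4152) = 0.7693. V = [p*·7.1786 + (1−p*)·1.5835]/1.02 = 4.0458. B = V − Δ·S = -21.3865.
(0,0): S=29.0000. Δ = (V_up−V_dn)/(S_up−S_dn) = (4.0458−0.7057)/(33.0600−26.6800) = 0.5235. V = [p*·4.0458 + (1−p*)·0.7057]/1.02 = 2.1803. B = V − Δ·S = -13.0022.
As a check, the time-0 holding Δ(0,0)·S0 + B(0,0) comes to 2.1803 — exactly V0.

(0,0): Delta=0.5235 Bond=-13.0022
(1,0): Delta=0.2698 Bond=-6.4920
(1,1): Delta=0.7693 Bond=-21.3865
(2,0): Delta=0.0000 Bond=0.0000
(2,1): Delta=0.5310 Bond=-14.5680
(2,2): Delta=1.0000 Bond=-30.5098
V0=2.1803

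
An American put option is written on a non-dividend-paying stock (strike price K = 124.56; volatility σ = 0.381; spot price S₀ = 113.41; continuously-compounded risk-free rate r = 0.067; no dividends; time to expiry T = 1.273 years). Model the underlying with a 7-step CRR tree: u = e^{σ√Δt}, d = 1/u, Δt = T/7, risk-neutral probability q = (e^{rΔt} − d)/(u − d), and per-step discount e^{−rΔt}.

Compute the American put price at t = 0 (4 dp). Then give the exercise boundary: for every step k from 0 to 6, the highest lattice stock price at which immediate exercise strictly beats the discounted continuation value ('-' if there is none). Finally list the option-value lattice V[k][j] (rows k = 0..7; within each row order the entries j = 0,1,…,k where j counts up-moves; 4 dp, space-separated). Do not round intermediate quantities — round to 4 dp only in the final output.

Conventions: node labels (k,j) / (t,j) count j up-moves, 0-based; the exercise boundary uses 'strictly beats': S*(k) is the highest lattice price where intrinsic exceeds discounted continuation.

Δt=0.18186, u=1.17642, d=0.85004, q=0.49703, disc=e^(-rΔt)=0.98789
k=7 terminal: V=max(K-S,0) → 88.1925 74.2287 54.9032 28.1574 0.0000 0.0000 0.0000 0.0000
k=6: j=0 S=42.7835 intr=81.7765 cont=80.2681 V=81.7765[EX]; j=1 S=59.2108 intr=65.3492 cont=63.8407 V=65.3492[EX]; j=2 S=81.9457 intr=42.6143 cont=41.1058 V=42.6143[EX]; j=3 S=113.4100 intr=11.1500 cont=13.9908 V=13.9908[hold]; j=4 S=156.9555 intr=0.0000 cont=0.0000 V=0.0000[hold]; j=5 S=217.2209 intr=0.0000 cont=0.0000 V=0.0000[hold]; j=6 S=300.6262 intr=0.0000 cont=0.0000 V=0.0000[hold]  S*(6)=81.9457
k=5: j=0 S=50.3313 intr=74.2287 cont=72.7202 V=74.2287[EX]; j=1 S=69.6568 intr=54.9032 cont=53.3947 V=54.9032[EX]; j=2 S=96.4026 intr=28.1574 cont=28.0438 V=28.1574[EX]; j=3 S=133.4178 intr=0.0000 cont=6.9517 V=6.9517[hold]; j=4 S=184.6457 intr=0.0000 cont=0.0000 V=0.0000[hold]; j=5 S=255.5432 intr=0.0000 cont=0.0000 V=0.0000[hold]  S*(5)=96.4026
k=4: j=0 S=59.2108 intr=65.3492 cont=63.8407 V=65.3492[EX]; j=1 S=81.9457 intr=42.6143 cont=41.1058 V=42.6143[EX]; j=2 S=113.4100 intr=11.1500 cont=17.4042 V=17.4042[hold]; j=3 S=156.9555 intr=0.0000 cont=3.4542 V=3.4542[hold]; j=4 S=217.2209 intr=0.0000 cont=0.0000 V=0.0000[hold]  S*(4)=81.9457
k=3: j=0 S=69.6568 intr=54.9032 cont=53.3947 V=54.9032[EX]; j=1 S=96.4026 intr=28.1574 cont=29.7198 V=29.7198[hold]; j=2 S=133.4178 intr=0.0000 cont=10.3438 V=10.3438[hold]; j=3 S=184.6457 intr=0.0000 cont=1.7163 V=1.7163[hold]  S*(3)=69.6568
k=2: j=0 S=81.9457 intr=42.6143 cont=41.8730 V=42.6143[EX]; j=1 S=113.4100 intr=11.1500 cont=19.8461 V=19.8461[hold]; j=2 S=156.9555 intr=0.0000 cont=5.9823 V=5.9823[hold]  S*(2)=81.9457
k=1: j=0 S=96.4026 intr=28.1574 cont=30.9188 V=30.9188[hold]; j=1 S=133.4178 intr=0.0000 cont=12.7985 V=12.7985[hold]  S*(1)=-
k=0: j=0 S=113.4100 intr=11.1500 cont=21.6471 V=21.6471[hold]  S*(0)=-

price = 21.6471
boundary = - - 81.9457 69.6568 81.9457 96.4026 81.9457
tree:
21.6471
30.9188 12.7985
42.6143 19.8461 5.9823
54.9032 29.7198 10.3438 1.7163
65.3492 42.6143 17.4042 3.4542 0.0000
74.2287 54.9032 28.1574 6.9517 0.0000 0.0000
81.7765 65.3492 42.6143 13.9908 0.0000 0.0000 0.0000
88.1925 74.2287 54.9032 28.1574 0.0000 0.0000 0.0000 0.0000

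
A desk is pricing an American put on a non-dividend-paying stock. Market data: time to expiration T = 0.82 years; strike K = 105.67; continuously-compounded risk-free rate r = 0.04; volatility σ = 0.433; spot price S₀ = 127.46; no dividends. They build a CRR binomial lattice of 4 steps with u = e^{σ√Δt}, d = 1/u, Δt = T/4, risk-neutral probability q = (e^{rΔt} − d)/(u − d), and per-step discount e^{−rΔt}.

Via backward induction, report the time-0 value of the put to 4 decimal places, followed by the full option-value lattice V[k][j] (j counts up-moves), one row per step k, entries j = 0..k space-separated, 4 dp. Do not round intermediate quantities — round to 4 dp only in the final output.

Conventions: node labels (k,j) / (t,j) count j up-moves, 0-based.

Δt=0.20500, u=1.21659, d=0.82197, q=0.47201, disc=e^(-rΔt)=0.99183
k=4 terminal: V=max(K-S,0) → 47.4862 19.5532 0.0000 0.0000 0.0000
k=3: j=0 S=70.7856 intr=34.8844 cont=34.0215 V=34.8844[EX]; j=1 S=104.7685 intr=0.9015 cont=10.2396 V=10.2396[hold]; j=2 S=155.0661 intr=0.0000 cont=0.0000 V=0.0000[hold]; j=3 S=229.5107 intr=0.0000 cont=0.0000 V=0.0000[hold]
k=2: j=0 S=86.1168 intr=19.5532 cont=23.0620 V=23.0620[hold]; j=1 S=127.4600 intr=0.0000 cont=5.3623 V=5.3623[hold]; j=2 S=188.6514 intr=0.0000 cont=0.0000 V=0.0000[hold]
k=1: j=0 S=104.7685 intr=0.9015 cont=14.5874 V=14.5874[hold]; j=1 S=155.0661 intr=0.0000 cont=2.8081 V=2.8081[hold]
k=0: j=0 S=127.4600 intr=0.0000 cont=8.9538 V=8.9538[hold]

price = 8.9538
tree:
8.9538
14.5874 2.8081
23.0620 5.3623 0.0000
34.8844 10.2396 0.0000 0.0000
47.4862 19.5532 0.0000 0.0000 0.0000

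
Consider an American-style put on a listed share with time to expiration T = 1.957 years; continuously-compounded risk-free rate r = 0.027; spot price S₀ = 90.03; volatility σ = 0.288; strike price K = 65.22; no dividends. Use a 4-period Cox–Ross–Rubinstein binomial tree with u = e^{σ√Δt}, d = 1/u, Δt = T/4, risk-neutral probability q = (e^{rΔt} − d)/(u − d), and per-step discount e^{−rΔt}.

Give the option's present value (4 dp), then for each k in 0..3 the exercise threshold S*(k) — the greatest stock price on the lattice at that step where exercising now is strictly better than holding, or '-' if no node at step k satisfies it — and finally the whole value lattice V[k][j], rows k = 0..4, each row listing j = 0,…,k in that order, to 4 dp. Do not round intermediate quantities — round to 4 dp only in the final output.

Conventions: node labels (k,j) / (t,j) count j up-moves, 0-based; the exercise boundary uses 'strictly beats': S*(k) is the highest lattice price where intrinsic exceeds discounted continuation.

price = 3.0931
boundary = - - - 49.1957
tree:
3.0931
5.4311 0.6717
9.4093 1.3155 0.0000
16.0243 2.5762 0.0000 0.0000
25.0002 5.0453 0.0000 0.0000 0.0000

Δt=0.48925, u=1.22317, d=0.81755, q=0.48259, disc=e^(-rΔt)=0.98688
k=4 terminal: V=max(K-S,0) → 25.0002 5.0453 0.0000 0.0000 0.0000
k=3: j=0 S=49.1957 intr=16.0243 cont=15.1684 V=16.0243[EX]; j=1 S=73.6038 intr=0.0000 cont=2.5762 V=2.5762[hold]; j=2 S=110.1220 intr=0.0000 cont=0.0000 V=0.0000[hold]; j=3 S=164.7584 intr=0.0000 cont=0.0000 V=0.0000[hold]  S*(3)=49.1957
k=2: j=0 S=60.1747 intr=5.0453 cont=9.4093 V=9.4093[hold]; j=1 S=90.0300 intr=0.0000 cont=1.3155 V=1.3155[hold]; j=2 S=134.6979 intr=0.0000 cont=0.0000 V=0.0000[hold]  S*(2)=-
k=1: j=0 S=73.6038 intr=0.0000 cont=5.4311 V=5.4311[hold]; j=1 S=110.1220 intr=0.0000 cont=0.6717 V=0.6717[hold]  S*(1)=-
k=0: j=0 S=90.0300 intr=0.0000 cont=3.0931 V=3.0931[hold]  S*(0)=-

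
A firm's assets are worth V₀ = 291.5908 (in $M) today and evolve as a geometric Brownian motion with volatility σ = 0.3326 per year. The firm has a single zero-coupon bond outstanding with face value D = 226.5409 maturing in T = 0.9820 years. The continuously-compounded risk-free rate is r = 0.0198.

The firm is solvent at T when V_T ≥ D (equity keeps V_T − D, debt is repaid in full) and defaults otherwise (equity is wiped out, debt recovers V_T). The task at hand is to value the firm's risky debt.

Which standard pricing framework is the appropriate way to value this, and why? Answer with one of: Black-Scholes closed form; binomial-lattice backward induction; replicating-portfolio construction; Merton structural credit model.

framework: Merton structural credit model

Key observation: a levered firm with one bullet debt due at 0.9820 years is the canonical structural-credit setup: equity is a call on the firm's assets struck at the face value.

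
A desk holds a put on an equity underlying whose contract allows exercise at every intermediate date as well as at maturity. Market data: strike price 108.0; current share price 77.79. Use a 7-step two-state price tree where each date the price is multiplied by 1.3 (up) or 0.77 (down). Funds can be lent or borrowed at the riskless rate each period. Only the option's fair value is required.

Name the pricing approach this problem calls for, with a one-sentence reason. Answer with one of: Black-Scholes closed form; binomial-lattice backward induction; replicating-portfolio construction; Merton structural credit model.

framework: binomial-lattice backward induction

Key observation: with exercise allowed before expiry on a discrete up/down model (7 steps from spot 77.79), the strike-108 put's value must be rolled back through the tree testing early exercise at each node.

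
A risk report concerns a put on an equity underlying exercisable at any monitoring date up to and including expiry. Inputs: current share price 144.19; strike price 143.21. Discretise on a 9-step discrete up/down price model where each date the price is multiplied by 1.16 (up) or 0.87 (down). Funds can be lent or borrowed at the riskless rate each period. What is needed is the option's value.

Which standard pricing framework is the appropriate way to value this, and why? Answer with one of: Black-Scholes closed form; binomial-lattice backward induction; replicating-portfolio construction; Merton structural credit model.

Key observation: early exercise of the strike-143.21 put must be checked at each of the 9 dates (spot 144.19), which forces a node-by-node comparison of intrinsic and continuation value backward from expiry.

framework: binomial-lattice backward induction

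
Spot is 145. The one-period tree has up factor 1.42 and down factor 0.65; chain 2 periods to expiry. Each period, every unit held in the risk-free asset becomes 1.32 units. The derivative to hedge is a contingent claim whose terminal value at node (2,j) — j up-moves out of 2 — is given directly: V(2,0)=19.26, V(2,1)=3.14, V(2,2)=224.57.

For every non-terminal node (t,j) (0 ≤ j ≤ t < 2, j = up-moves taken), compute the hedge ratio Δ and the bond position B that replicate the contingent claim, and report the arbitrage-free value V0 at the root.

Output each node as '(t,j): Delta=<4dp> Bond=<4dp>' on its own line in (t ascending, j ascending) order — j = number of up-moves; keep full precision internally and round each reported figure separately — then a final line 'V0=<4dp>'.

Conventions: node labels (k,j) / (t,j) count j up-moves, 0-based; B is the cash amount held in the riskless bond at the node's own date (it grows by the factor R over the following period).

(0,0): Delta=1.2931 Bond=-89.3280
(1,0): Delta=-0.2221 Bond=24.8998
(1,1): Delta=1.3967 Bond=-139.2284
V0=98.1762

Since d<R<u, set p* = (R−d)/(u−d) = 0.8701; price each node as the discounted p*-expectation of its children.
Expiry values: V(2,0)=19.2600, V(2,1)=3.1400, V(2,2)=224.5700
Node (1,0) S=94.2500: V=(p*·3.1400+(1−p*)·19.2600)/1.32=3.9648; Δ=(3.1400−19.2600)/(133.8350−61.2625)=-0.2221; B=V−Δ·S=24.8998
Node (1,1) S=205.9000: V=(p*·224.5700+(1−p*)·3.1400)/1.32=148.3431; Δ=(224.5700−3.1400)/(292.3780−133.8350)=1.3967; B=V−Δ·S=-139.2284
Node (0,0) S=145.0000: V=(p*·148.3431+(1−p*)·3.9648)/1.32=98.1762; Δ=(148.3431−3.9648)/(205.9000−94.2500)=1.2931; B=V−Δ·S=-89.3280
Check: Δ(0,0)·S0 + B(0,0) = 98.1762 = V0.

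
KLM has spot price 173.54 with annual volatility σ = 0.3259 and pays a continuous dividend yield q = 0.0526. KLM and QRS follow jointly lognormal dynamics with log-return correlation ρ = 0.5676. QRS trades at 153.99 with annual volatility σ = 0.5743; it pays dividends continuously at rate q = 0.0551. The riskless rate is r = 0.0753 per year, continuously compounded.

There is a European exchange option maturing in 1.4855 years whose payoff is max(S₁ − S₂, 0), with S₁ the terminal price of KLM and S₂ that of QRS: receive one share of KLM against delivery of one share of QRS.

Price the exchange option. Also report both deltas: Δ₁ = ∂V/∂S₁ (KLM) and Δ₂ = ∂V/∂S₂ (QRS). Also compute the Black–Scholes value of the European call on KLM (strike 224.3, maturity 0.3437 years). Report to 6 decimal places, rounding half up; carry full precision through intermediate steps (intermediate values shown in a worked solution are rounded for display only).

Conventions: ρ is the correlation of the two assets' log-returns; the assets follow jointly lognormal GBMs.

exchange price = 44.347126
Δ1 = 0.640136
Δ2 = -0.433419
price(KLM call K=224.3) = 1.666274

σ_eff = √(σ₁² + σ₂² − 2ρσ₁σ₂) = √(0.3259² + 0.5743² − 2·0.5676·0.3259·0.5743) = 0.472824
d₁ = (ln(S₁/S₂) + (q₂ − q₁ + σ_eff²/2)T) / (σ_eff√T) = (ln(173.54/153.99) + (0.0551 − 0.0526 + 0.111781)·1.4855) / 0.576283 = 0.501985
d₂ = d₁ − σ_eff√T = 0.501985 − 0.576283 = -0.074298
N(d₁) = 0.692161,  N(d₂) = 0.470387
V = S₁·e^{−q₁T}·N(d₁) − S₂·e^{−q₂T}·N(d₂) = 111.089248 − 66.742121 = 44.347126
Δ₁ = e^{−q₁T}·N(d₁) = 0.640136;  Δ₂ = −e^{−q₂T}·N(d₂) = -0.433419
[vanilla: KLM call K=224.3]
σ√T = 0.3259·√0.3437 = 0.191062
d₁ = (ln(S/K) + (r−q+σ²/2)T) / (σ√T) = (ln(173.54/224.3) + (0.0753−0.0526+0.3259²/2)·0.3437) / 0.191062 = (-0.256576 + 0.026054) / 0.191062 = -1.206530
d₂ = d₁ − σ√T = -1.206530 − 0.191062 = -1.397592
e^{−rT} = 0.974451
e^{−qT} = 0.982084
N(d₁) = 0.113807,  N(d₂) = 0.081118
price = S·e^{−qT}·N(d₁) − K·e^{−rT}·N(d₂) = 19.396141 − 17.729866 = 1.666274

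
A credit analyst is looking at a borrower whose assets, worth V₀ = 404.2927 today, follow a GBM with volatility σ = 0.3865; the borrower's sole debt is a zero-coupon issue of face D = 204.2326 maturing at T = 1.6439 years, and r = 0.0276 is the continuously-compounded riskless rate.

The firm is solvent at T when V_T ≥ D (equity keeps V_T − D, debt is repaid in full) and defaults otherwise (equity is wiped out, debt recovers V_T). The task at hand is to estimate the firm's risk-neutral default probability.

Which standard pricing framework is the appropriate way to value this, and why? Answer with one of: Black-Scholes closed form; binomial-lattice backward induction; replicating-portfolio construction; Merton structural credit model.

Key observation: the question is about default risk generated by asset-value dynamics against a debt face of 204.2326 — the structural framework prices exactly that.

framework: Merton structural credit model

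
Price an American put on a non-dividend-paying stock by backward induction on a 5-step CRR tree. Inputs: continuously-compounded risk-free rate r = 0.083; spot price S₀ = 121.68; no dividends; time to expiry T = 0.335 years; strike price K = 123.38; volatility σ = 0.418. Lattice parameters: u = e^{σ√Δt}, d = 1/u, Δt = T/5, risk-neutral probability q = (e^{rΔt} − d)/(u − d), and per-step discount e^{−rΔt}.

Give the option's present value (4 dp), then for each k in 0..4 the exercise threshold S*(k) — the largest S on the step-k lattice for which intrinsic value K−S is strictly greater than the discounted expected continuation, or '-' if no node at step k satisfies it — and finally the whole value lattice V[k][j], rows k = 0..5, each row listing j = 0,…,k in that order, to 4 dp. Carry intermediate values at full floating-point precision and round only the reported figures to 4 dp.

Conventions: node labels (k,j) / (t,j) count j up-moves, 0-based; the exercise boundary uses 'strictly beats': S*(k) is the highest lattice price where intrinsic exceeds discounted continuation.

params: Δt=0.06700 u=1.11427 d=0.89745 q=0.49870 e^(-rΔt)=0.99445
t_5 payoffs: 52.5409 35.4268 14.1781 0.0000 0.0000 0.0000
t_4: node(4,0) S=78.9337 payoff=44.4463 vs cont=43.7621 → 44.4463 [stop]  node(4,1) S=98.0033 payoff=25.3767 vs cont=24.6925 → 25.3767 [stop]  node(4,2) S=121.6800 payoff=1.7000 vs cont=7.0681 → 7.0681 [wait]  node(4,3) S=151.0767 payoff=0.0000 vs cont=0.0000 → 0.0000 [wait]  node(4,4) S=187.5754 payoff=0.0000 vs cont=0.0000 → 0.0000 [wait]  ⇒ S*(4)=98.0033
t_3: node(3,0) S=87.9532 payoff=35.4268 vs cont=34.7426 → 35.4268 [stop]  node(3,1) S=109.2019 payoff=14.1781 vs cont=16.1562 → 16.1562 [wait]  node(3,2) S=135.5840 payoff=0.0000 vs cont=3.5236 → 3.5236 [wait]  node(3,3) S=168.3398 payoff=0.0000 vs cont=0.0000 → 0.0000 [wait]  ⇒ S*(3)=87.9532
t_2: node(2,0) S=98.0033 payoff=25.3767 vs cont=25.6734 → 25.6734 [wait]  node(2,1) S=121.6800 payoff=1.7000 vs cont=9.8017 → 9.8017 [wait]  node(2,2) S=151.0767 payoff=0.0000 vs cont=1.7566 → 1.7566 [wait]  ⇒ S*(2)=-
t_1: node(1,0) S=109.2019 payoff=14.1781 vs cont=17.6598 → 17.6598 [wait]  node(1,1) S=135.5840 payoff=0.0000 vs cont=5.7575 → 5.7575 [wait]  ⇒ S*(1)=-
t_0: node(0,0) S=121.6800 payoff=1.7000 vs cont=11.6591 → 11.6591 [wait]  ⇒ S*(0)=-

price = 11.6591
boundary = - - - 87.9532 98.0033
tree:
11.6591
17.6598 5.7575
25.6734 9.8017 1.7566
35.4268 16.1562 3.5236 0.0000
44.4463 25.3767 7.0681 0.0000 0.0000
52.5409 35.4268 14.1781 0.0000 0.0000 0.0000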